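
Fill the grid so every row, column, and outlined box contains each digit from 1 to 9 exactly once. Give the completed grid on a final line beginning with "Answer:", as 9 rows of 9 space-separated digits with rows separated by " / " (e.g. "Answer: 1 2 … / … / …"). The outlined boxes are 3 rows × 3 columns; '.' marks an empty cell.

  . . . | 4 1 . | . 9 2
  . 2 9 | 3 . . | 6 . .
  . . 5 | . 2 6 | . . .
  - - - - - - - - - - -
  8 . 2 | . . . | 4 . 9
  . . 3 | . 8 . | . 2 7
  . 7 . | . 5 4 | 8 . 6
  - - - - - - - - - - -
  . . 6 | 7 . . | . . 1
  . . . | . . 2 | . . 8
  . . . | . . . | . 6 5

Step 1. [r6c3∈{1}] r6c3 has the single candidate 1. So r6c3=1.
Step 2. [r8c4∈{1,5,6,9}] col 4 places 5 nowhere but r8c4. So r8c4=5.
Step 3. [r6c1∈{9}] only 9 remains possible at r6c1 ⇒ r6c1=9.
Step 4. [r3c9∈{3,4}] across col 9, 3 lands solely at r3c9. So r3c9=3.
Step 5. [r2c5∈{7}] nothing but 7 survives at r2c5, so r2c5=7.
Step 6. [r8c5∈{3,4,6,9}] row 8 places 6 nowhere but r8c5, so r8c5=6.
Step 7. [r4c5∈{3}] r4c5 is down to just 3, so r4c5=3.
Step 8. [r2c9∈{4}] r2c9's peers cover all but 4 ⇒ r2c9=4.
Step 9. [r2c1∈{1}] only 1 remains possible at r2c1, so r2c1=1.
Step 10. [r8c2∈{1,3,4,9}] 1 has one home in row 8: r8c2. So r8c2=1.
Step 11. [r8c7∈{3,7,9}] r8c7 is the only open cell in row 8 admitting 9. So r8c7=9.
Step 12. [r3c4∈{8,9}] r3c4 is the only open cell in row 3 admitting 9. So r3c4=9.
Step 13. [r9c4∈{1,8}] r9c4 is the only open cell in col 4 admitting 8 ⇒ r9c4=8.
Step 14. [r7c2∈{3,4,5,8,9}] in row 7, 8 fits only at r7c2 ⇒ r7c2=8.
Step 15. [r7c1∈{2,3,4,5}] row 7 places 5 nowhere but r7c1 ⇒ r7c1=5.
Step 16. [r9c6∈{1,3,9}] in row 9, 1 fits only at r9c6 ⇒ r9c6=1.
Step 17. [r9c1∈{2,3,4,7}] 2 has one home in col 1: r9c1. So r9c1=2.
Step 18. [r3c8∈{1,7,8}] r3c8 is the only open cell in row 3 admitting 8 ⇒ r3c8=8.
Step 19. [r8c8∈{3,4,7}] col 8 places 7 nowhere but r8c8, so r8c8=7.
Step 20. [r2c8∈{5}] nothing but 5 survives at r2c8 ⇒ r2c8=5.
Step 21. [r7c6∈{3,9}] in col 6, 3 fits only at r7c6 ⇒ r7c6=3.
Step 22. [r3c2∈{4}] r3c2's peers cover all but 4, so r3c2=4.
Step 23. [r3c1∈{7}] r3c1's peers cover all but 7. So r3c1=7.
Step 24. [r8c1∈{3,4}] across row 8, 3 lands solely at r8c1, so r8c1=3.
Step 25. [r5c7∈{1,5}] 5 has one home in col 7: r5c7. So r5c7=5.
Step 26. [r5c2∈{6}] r5c2 is down to just 6, so r5c2=6.
Step 27. [r7c5∈{4,9}] row 7 places 9 nowhere but r7c5 ⇒ r7c5=9.
Step 28. [r4c8∈{1}] nothing but 1 survives at r4c8. So r4c8=1.
Step 29. [r8c3∈{4}] only 4 remains possible at r8c3 ⇒ r8c3=4.
Step 30. [r1c6∈{5,8}] 5 has one home in row 1: r1c6. So r1c6=5.
Step 31. [r6c8∈{3}] r6c8 has the single candidate 3 ⇒ r6c8=3.
Step 32. [r4c6∈{7}] r4c6's peers cover all but 7, so r4c6=7.
Step 33. [r5c6∈{9}] r5c6 has the single candidate 9, so r5c6=9.
Step 34. [r1c3∈{8}] r1c3 is down to just 8. So r1c3=8.
Step 35. [r7c8∈{4}] r7c8 is down to just 4. So r7c8=4.
Step 36. [r6c4∈{2}] only 2 remains possible at r6c4 ⇒ r6c4=2.
Step 37. [r5c4∈{1}] nothing but 1 survives at r5c4. So r5c4=1.
Step 38. [r5c1∈{4}] r5c1 has the single candidate 4, so r5c1=4.
Step 39. [r9c7∈{3}] r9c7 has the single candidate 3, so r9c7=3.
Step 40. [r9c5∈{4}] nothing but 4 survives at r9c5. So r9c5=4.
Step 41. [r9c3∈{7}] r9c3 has the single candidate 7 ⇒ r9c3=7.
Step 42. [r7c7∈{2}] only 2 remains possible at r7c7 ⇒ r7c7=2.
Step 43. [r3c7∈{1}] nothing but 1 survives at r3c7. So r3c7=1.
Step 44. [r9c2∈{9}] r9c2 is down to just 9, so r9c2=9.
Step 45. [r4c2∈{5}] r4c2 is down to just 5. So r4c2=5.
Step 46. [r2c6∈{8}] only 8 remains possible at r2c6, so r2c6=8.
Step 47. [r1c1∈{6}] only 6 remains possible at r1c1 ⇒ r1c1=6.
Step 48. [r1c2∈{3}] only 3 remains possible at r1c2. So r1c2=3.
Step 49. [r1c7∈{7}] r1c7 is down to just 7 ⇒ r1c7=7.
Step 50. [r4c4∈{6}] r4c4 has the single candidate 6 ⇒ r4c4=6.

Answer: 6 3 8 4 1 5 7 9 2 / 1 2 9 3 7 8 6 5 4 / 7 4 5 9 2 6 1 8 3 / 8 5 2 6 3 7 4 1 9 / 4 6 3 1 8 9 5 2 7 / 9 7 1 2 5 4 8 3 6 / 5 8 6 7 9 3 2 4 1 / 3 1 4 5 6 2 9 7 8 / 2 9 7 8 4 1 3 6 5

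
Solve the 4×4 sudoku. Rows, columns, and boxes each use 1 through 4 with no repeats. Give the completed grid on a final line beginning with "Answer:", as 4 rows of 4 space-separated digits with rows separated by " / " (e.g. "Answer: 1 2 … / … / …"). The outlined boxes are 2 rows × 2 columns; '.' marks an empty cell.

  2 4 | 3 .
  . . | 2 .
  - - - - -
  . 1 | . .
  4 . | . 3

Step 1. [r2c1∈{1,3}] across col 1, 1 lands solely at r2c1. So r2c1=1.
Step 2. [r3c4∈{2,4}] across row 3, 2 lands solely at r3c4, so r3c4=2.
Step 3. [r3c3∈{4}] r3c3 is down to just 4, so r3c3=4.
Step 4. [r4c2∈{2}] nothing but 2 survives at r4c2. So r4c2=2.
Step 5. [r2c2∈{3}] r2c2's peers cover all but 3 ⇒ r2c2=3.
Step 6. [r3c1∈{3}] r3c1 has the single candidate 3, so r3c1=3.
Step 7. [r1c4∈{1}] r1c4's peers cover all but 1, so r1c4=1.
Step 8. [r2c4∈{4}] r2c4's peers cover all but 4. So r2c4=4.
Step 9. [r4c3∈{1}] r4c3 is down to just 1. So r4c3=1.

Answer: 2 4 3 1 / 1 3 2 4 / 3 1 4 2 / 4 2 1 3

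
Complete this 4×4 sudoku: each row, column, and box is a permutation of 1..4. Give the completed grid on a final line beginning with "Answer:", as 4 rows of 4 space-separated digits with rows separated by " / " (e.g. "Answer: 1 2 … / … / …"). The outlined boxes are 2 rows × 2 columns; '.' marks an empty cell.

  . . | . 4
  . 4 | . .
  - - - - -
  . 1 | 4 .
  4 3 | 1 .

Step 1. [r3c1∈{2}] r3c1 is down to just 2, so r3c1=2.
Step 2. [r2c4∈{1,2,3}] r2c4 is the only open cell in col 4 admitting 1, so r2c4=1.
Step 3. [r2c1∈{3}] nothing but 3 survives at r2c1. So r2c1=3.
Step 4. [r1c3∈{2,3}] row 1 places 3 nowhere but r1c3. So r1c3=3.
Step 5. [r1c1∈{1}] r1c1 has the single candidate 1 ⇒ r1c1=1.
Step 6. [r3c4∈{3}] r3c4 is down to just 3, so r3c4=3.
Step 7. [r2c3∈{2}] only 2 remains possible at r2c3, so r2c3=2.
Step 8. [r4c4∈{2}] r4c4's peers cover all but 2. So r4c4=2.
Step 9. [r1c2∈{2}] r1c2's peers cover all but 2, so r1c2=2.

Answer: 1 2 3 4 / 3 4 2 1 / 2 1 4 3 / 4 3 1 2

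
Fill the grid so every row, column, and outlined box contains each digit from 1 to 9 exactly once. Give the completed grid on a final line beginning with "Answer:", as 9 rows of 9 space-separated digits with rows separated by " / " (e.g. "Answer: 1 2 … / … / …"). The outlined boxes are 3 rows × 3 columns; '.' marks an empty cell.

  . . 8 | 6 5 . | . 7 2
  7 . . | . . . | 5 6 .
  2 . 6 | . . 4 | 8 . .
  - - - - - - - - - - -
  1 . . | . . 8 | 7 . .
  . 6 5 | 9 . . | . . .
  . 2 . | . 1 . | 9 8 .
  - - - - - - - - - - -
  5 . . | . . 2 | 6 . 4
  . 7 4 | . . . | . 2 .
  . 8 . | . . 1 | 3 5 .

Step 1. [r2c2∈{1,3,4,9}] in row 2, 4 fits only at r2c2 ⇒ r2c2=4.
Step 2. [r8c9∈{1,8,9}] across col 9, 8 lands solely at r8c9. So r8c9=8.
Step 3. [r8c7∈{1}] r8c7 is down to just 1. So r8c7=1.
Step 4. [r1c2∈{1,3,9}] across row 1, 1 lands solely at r1c2 ⇒ r1c2=1.
Step 5. [r7c8∈{9}] only 9 remains possible at r7c8. So r7c8=9.
Step 6. [r7c2∈{3}] nothing but 3 survives at r7c2. So r7c2=3.
Step 7. [r6c3∈{3,7}] in col 3, 7 fits only at r6c3, so r6c3=7.
Step 8. [r5c6∈{3,7}] col 6 places 7 nowhere but r5c6. So r5c6=7.
Step 9. [r4c2∈{9}] r4c2 is down to just 9, so r4c2=9.
Step 10. [r4c3∈{3}] only 3 remains possible at r4c3 ⇒ r4c3=3.
Step 11. [r2c3∈{9}] r2c3 has the single candidate 9, so r2c3=9.
Step 12. [r2c6∈{3}] only 3 remains possible at r2c6, so r2c6=3.
Step 13. [r2c9∈{1}] only 1 remains possible at r2c9 ⇒ r2c9=1.
Step 14. [r4c8∈{4}] only 4 remains possible at r4c8. So r4c8=4.
Step 15. [r5c9∈{3}] r5c9's peers cover all but 3, so r5c9=3.
Step 16. [r8c5∈{3,6,9}] in col 5, 3 fits only at r8c5. So r8c5=3.
Step 17. [r8c4∈{5}] r8c4's peers cover all but 5 ⇒ r8c4=5.
Step 18. [r4c4∈{2}] nothing but 2 survives at r4c4. So r4c4=2.
Step 19. [r4c5∈{6}] r4c5's peers cover all but 6 ⇒ r4c5=6.
Step 20. [r5c5∈{4}] only 4 remains possible at r5c5, so r5c5=4.
Step 21. [r2c4∈{8}] nothing but 8 survives at r2c4 ⇒ r2c4=8.
Step 22. [r7c4∈{7}] r7c4 has the single candidate 7 ⇒ r7c4=7.
Step 23. [r9c5∈{9}] only 9 remains possible at r9c5, so r9c5=9.
Step 24. [r4c9∈{5}] nothing but 5 survives at r4c9. So r4c9=5.
Step 25. [r8c6∈{6}] r8c6 has the single candidate 6. So r8c6=6.
Step 26. [r9c4∈{4}] r9c4's peers cover all but 4, so r9c4=4.
Step 27. [r6c4∈{3}] nothing but 3 survives at r6c4 ⇒ r6c4=3.
Step 28. [r2c5∈{2}] r2c5's peers cover all but 2 ⇒ r2c5=2.
Step 29. [r1c6∈{9}] only 9 remains possible at r1c6, so r1c6=9.
Step 30. [r6c1∈{4}] r6c1's peers cover all but 4 ⇒ r6c1=4.
Step 31. [r1c7∈{4}] only 4 remains possible at r1c7 ⇒ r1c7=4.
Step 32. [r9c9∈{7}] only 7 remains possible at r9c9, so r9c9=7.
Step 33. [r3c2∈{5}] r3c2's peers cover all but 5 ⇒ r3c2=5.
Step 34. [r6c9∈{6}] r6c9 is down to just 6 ⇒ r6c9=6.
Step 35. [r6c6∈{5}] nothing but 5 survives at r6c6. So r6c6=5.
Step 36. [r5c7∈{2}] r5c7 has the single candidate 2, so r5c7=2.
Step 37. [r3c5∈{7}] only 7 remains possible at r3c5. So r3c5=7.
Step 38. [r3c8∈{3}] only 3 remains possible at r3c8. So r3c8=3.
Step 39. [r7c3∈{1}] only 1 remains possible at r7c3 ⇒ r7c3=1.
Step 40. [r9c3∈{2}] r9c3 has the single candidate 2, so r9c3=2.
Step 41. [r8c1∈{9}] r8c1 has the single candidate 9. So r8c1=9.
Step 42. [r9c1∈{6}] nothing but 6 survives at r9c1. So r9c1=6.
Step 43. [r3c9∈{9}] only 9 remains possible at r3c9, so r3c9=9.
Step 44. [r3c4∈{1}] nothing but 1 survives at r3c4 ⇒ r3c4=1.
Step 45. [r5c1∈{8}] only 8 remains possible at r5c1. So r5c1=8.
Step 46. [r7c5∈{8}] r7c5 has the single candidate 8, so r7c5=8.
Step 47. [r1c1∈{3}] r1c1 has the single candidate 3. So r1c1=3.
Step 48. [r5c8∈{1}] only 1 remains possible at r5c8 ⇒ r5c8=1.

Answer: 3 1 8 6 5 9 4 7 2 / 7 4 9 8 2 3 5 6 1 / 2 5 6 1 7 4 8 3 9 / 1 9 3 2 6 8 7 4 5 / 8 6 5 9 4 7 2 1 3 / 4 2 7 3 1 5 9 8 6 / 5 3 1 7 8 2 6 9 4 / 9 7 4 5 3 6 1 2 8 / 6 8 2 4 9 1 3 5 7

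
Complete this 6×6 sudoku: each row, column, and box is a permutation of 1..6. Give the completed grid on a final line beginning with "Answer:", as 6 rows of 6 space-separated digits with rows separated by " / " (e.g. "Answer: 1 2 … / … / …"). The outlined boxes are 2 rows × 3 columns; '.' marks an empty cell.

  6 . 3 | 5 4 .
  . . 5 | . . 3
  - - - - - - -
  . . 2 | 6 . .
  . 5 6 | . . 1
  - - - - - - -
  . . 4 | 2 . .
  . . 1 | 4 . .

Step 1. [r1c2∈{1,2}] in row 1, 1 fits only at r1c2. So r1c2=1.
Step 2. [r4c1∈{3,4}] across row 4, 4 lands solely at r4c1 ⇒ r4c1=4.
Step 3. [r2c5∈{1,2,6}] 6 has one home in row 2: r2c5. So r2c5=6.
Step 4. [r3c2∈{3}] r3c2 is down to just 3, so r3c2=3.
Step 5. [r3c5∈{5}] r3c5 has the single candidate 5 ⇒ r3c5=5.
Step 6. [r6c5∈{3}] r6c5 has the single candidate 3. So r6c5=3.
Step 7. [r2c1∈{2}] r2c1 has the single candidate 2. So r2c1=2.
Step 8. [r5c2∈{6}] nothing but 6 survives at r5c2. So r5c2=6.
Step 9. [r5c6∈{5}] r5c6 has the single candidate 5 ⇒ r5c6=5.
Step 10. [r6c2∈{2}] r6c2's peers cover all but 2 ⇒ r6c2=2.
Step 11. [r6c1∈{5}] r6c1 is down to just 5, so r6c1=5.
Step 12. [r2c4∈{1}] r2c4's peers cover all but 1 ⇒ r2c4=1.
Step 13. [r1c6∈{2}] r1c6 is down to just 2. So r1c6=2.
Step 14. [r5c1∈{3}] r5c1 is down to just 3 ⇒ r5c1=3.
Step 15. [r5c5∈{1}] r5c5 is down to just 1 ⇒ r5c5=1.
Step 16. [r3c1∈{1}] r3c1 is down to just 1, so r3c1=1.
Step 17. [r2c2∈{4}] r2c2 is down to just 4, so r2c2=4.
Step 18. [r4c4∈{3}] r4c4 is down to just 3 ⇒ r4c4=3.
Step 19. [r6c6∈{6}] r6c6 has the single candidate 6. So r6c6=6.
Step 20. [r3c6∈{4}] only 4 remains possible at r3c6, so r3c6=4.
Step 21. [r4c5∈{2}] r4c5's peers cover all but 2 ⇒ r4c5=2.

Answer: 6 1 3 5 4 2 / 2 4 5 1 6 3 / 1 3 2 6 5 4 / 4 5 6 3 2 1 / 3 6 4 2 1 5 / 5 2 1 4 3 6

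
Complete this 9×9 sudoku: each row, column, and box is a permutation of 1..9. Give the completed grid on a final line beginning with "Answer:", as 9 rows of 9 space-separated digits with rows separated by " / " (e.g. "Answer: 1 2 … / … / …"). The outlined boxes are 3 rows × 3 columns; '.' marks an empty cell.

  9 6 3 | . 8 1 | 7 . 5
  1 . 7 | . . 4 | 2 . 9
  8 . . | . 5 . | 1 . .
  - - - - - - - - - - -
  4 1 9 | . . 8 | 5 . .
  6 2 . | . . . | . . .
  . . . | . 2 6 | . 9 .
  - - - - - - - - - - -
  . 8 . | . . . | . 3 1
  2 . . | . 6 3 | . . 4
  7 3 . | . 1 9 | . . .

Step 1. [r7c1∈{5}] r7c1 is down to just 5. So r7c1=5.
Step 2. [r3c4∈{2,3,6,7,9}] in row 3, 9 fits only at r3c4, so r3c4=9.
Step 3. [r8c8∈{5,7,8}] across box 9, 7 lands solely at r8c8, so r8c8=7.
Step 4. [r6c4∈{1,3,4,5,7}] across row 6, 1 lands solely at r6c4, so r6c4=1.
Step 5. [r3c9∈{3,6}] across row 3, 3 lands solely at r3c9 ⇒ r3c9=3.
Step 6. [r6c7∈{3,4,8}] r6c7 is the only open cell in row 6 admitting 4, so r6c7=4.
Step 7. [r9c8∈{2,5,6,8}] col 8 places 5 nowhere but r9c8 ⇒ r9c8=5.
Step 8. [r9c9∈{2,6,8}] box 9 places 2 nowhere but r9c9. So r9c9=2.
Step 9. [r3c8∈{4,6}] row 3 places 6 nowhere but r3c8. So r3c8=6.
Step 10. [r5c6∈{5,7}] across col 6, 5 lands solely at r5c6, so r5c6=5.
Step 11. [r5c3∈{8}] r5c3 has the single candidate 8, so r5c3=8.
Step 12. [r5c9∈{7}] r5c9's peers cover all but 7 ⇒ r5c9=7.
Step 13. [r2c5∈{3}] nothing but 3 survives at r2c5, so r2c5=3.
Step 14. [r4c4∈{3,7}] r4c4 is the only open cell in row 4 admitting 3. So r4c4=3.
Step 15. [r7c4∈{2,4,7}] col 4 places 7 nowhere but r7c4, so r7c4=7.
Step 16. [r7c5∈{4}] r7c5 is down to just 4 ⇒ r7c5=4.
Step 17. [r9c3∈{4,6}] in row 9, 4 fits only at r9c3, so r9c3=4.
Step 18. [r9c7∈{6,8}] 6 has one home in row 9: r9c7 ⇒ r9c7=6.
Step 19. [r8c7∈{8,9}] r8c7 is the only open cell in col 7 admitting 8. So r8c7=8.
Step 20. [r2c2∈{5}] r2c2 has the single candidate 5 ⇒ r2c2=5.
Step 21. [r7c6∈{2}] r7c6's peers cover all but 2 ⇒ r7c6=2.
Step 22. [r3c2∈{4}] r3c2 has the single candidate 4 ⇒ r3c2=4.
Step 23. [r5c7∈{3}] nothing but 3 survives at r5c7 ⇒ r5c7=3.
Step 24. [r2c8∈{8}] r2c8 is down to just 8 ⇒ r2c8=8.
Step 25. [r7c3∈{6}] r7c3 is down to just 6, so r7c3=6.
Step 26. [r5c5∈{9}] nothing but 9 survives at r5c5, so r5c5=9.
Step 27. [r9c4∈{8}] r9c4's peers cover all but 8 ⇒ r9c4=8.
Step 28. [r6c1∈{3}] r6c1's peers cover all but 3, so r6c1=3.
Step 29. [r6c9∈{8}] r6c9's peers cover all but 8 ⇒ r6c9=8.
Step 30. [r3c6∈{7}] r3c6 is down to just 7. So r3c6=7.
Step 31. [r3c3∈{2}] r3c3 has the single candidate 2, so r3c3=2.
Step 32. [r4c8∈{2}] r4c8 is down to just 2 ⇒ r4c8=2.
Step 33. [r8c2∈{9}] nothing but 9 survives at r8c2. So r8c2=9.
Step 34. [r1c8∈{4}] r1c8's peers cover all but 4 ⇒ r1c8=4.
Step 35. [r8c4∈{5}] nothing but 5 survives at r8c4, so r8c4=5.
Step 36. [r4c5∈{7}] r4c5 has the single candidate 7. So r4c5=7.
Step 37. [r8c3∈{1}] r8c3 has the single candidate 1 ⇒ r8c3=1.
Step 38. [r4c9∈{6}] only 6 remains possible at r4c9, so r4c9=6.
Step 39. [r1c4∈{2}] r1c4's peers cover all but 2. So r1c4=2.
Step 40. [r5c8∈{1}] nothing but 1 survives at r5c8 ⇒ r5c8=1.
Step 41. [r7c7∈{9}] r7c7 has the single candidate 9 ⇒ r7c7=9.
Step 42. [r5c4∈{4}] r5c4's peers cover all but 4, so r5c4=4.
Step 43. [r6c3∈{5}] nothing but 5 survives at r6c3 ⇒ r6c3=5.
Step 44. [r6c2∈{7}] r6c2's peers cover all but 7 ⇒ r6c2=7.
Step 45. [r2c4∈{6}] only 6 remains possible at r2c4, so r2c4=6.

Answer: 9 6 3 2 8 1 7 4 5 / 1 5 7 6 3 4 2 8 9 / 8 4 2 9 5 7 1 6 3 / 4 1 9 3 7 8 5 2 6 / 6 2 8 4 9 5 3 1 7 / 3 7 5 1 2 6 4 9 8 / 5 8 6 7 4 2 9 3 1 / 2 9 1 5 6 3 8 7 4 / 7 3 4 8 1 9 6 5 2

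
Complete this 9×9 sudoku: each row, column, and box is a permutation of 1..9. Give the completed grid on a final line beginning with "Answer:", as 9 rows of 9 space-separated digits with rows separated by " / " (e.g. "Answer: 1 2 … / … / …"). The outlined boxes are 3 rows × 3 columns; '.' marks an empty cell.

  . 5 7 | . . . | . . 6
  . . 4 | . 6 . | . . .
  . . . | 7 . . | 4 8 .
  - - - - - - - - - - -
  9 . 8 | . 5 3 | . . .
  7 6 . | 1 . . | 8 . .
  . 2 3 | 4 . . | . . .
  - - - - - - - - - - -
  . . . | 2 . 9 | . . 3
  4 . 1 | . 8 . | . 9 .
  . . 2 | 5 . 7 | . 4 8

Step 1. [r5c6∈{2}] only 2 remains possible at r5c6, so r5c6=2.
Step 2. [r3c3∈{6,9}] r3c3 is the only open cell in col 3 admitting 9, so r3c3=9.
Step 3. [r3c1∈{1,2,3,6}] 6 has one home in row 3: r3c1, so r3c1=6.
Step 4. [r9c7∈{1,6}] row 9 places 6 nowhere but r9c7, so r9c7=6.
Step 5. [r9c1∈{3}] r9c1's peers cover all but 3 ⇒ r9c1=3.
Step 6. [r5c3∈{5}] r5c3 is down to just 5 ⇒ r5c3=5.
Step 7. [r6c1∈{1}] r6c1 has the single candidate 1 ⇒ r6c1=1.
Step 8. [r6c5∈{7,9}] across col 5, 7 lands solely at r6c5, so r6c5=7.
Step 9. [r9c5∈{1}] r9c5 has the single candidate 1. So r9c5=1.
Step 10. [r7c1∈{5,8}] r7c1 is the only open cell in col 1 admitting 5 ⇒ r7c1=5.
Step 11. [r8c2∈{7}] nothing but 7 survives at r8c2 ⇒ r8c2=7.
Step 12. [r6c6∈{6,8}] r6c6 is the only open cell in row 6 admitting 8. So r6c6=8.
Step 13. [r8c4∈{3,6}] r8c4 is the only open cell in row 8 admitting 3, so r8c4=3.
Step 14. [r6c8∈{5,6}] in row 6, 6 fits only at r6c8, so r6c8=6.
Step 15. [r2c8∈{1,2,3,5,7}] col 8 places 5 nowhere but r2c8. So r2c8=5.
Step 16. [r2c6∈{1}] r2c6 has the single candidate 1. So r2c6=1.
Step 17. [r5c9∈{4,9}] r5c9 is the only open cell in row 5 admitting 4, so r5c9=4.
Step 18. [r3c2∈{1,3}] 1 has one home in col 2: r3c2. So r3c2=1.
Step 19. [r3c9∈{2}] r3c9 is down to just 2 ⇒ r3c9=2.
Step 20. [r1c5∈{2,3,4,9}] 2 has one home in col 5: r1c5 ⇒ r1c5=2.
Step 21. [r1c1∈{8}] r1c1's peers cover all but 8. So r1c1=8.
Step 22. [r4c9∈{1,7}] col 9 places 1 nowhere but r4c9, so r4c9=1.
Step 23. [r8c9∈{5}] only 5 remains possible at r8c9 ⇒ r8c9=5.
Step 24. [r6c9∈{9}] r6c9 has the single candidate 9. So r6c9=9.
Step 25. [r1c4∈{9}] r1c4 has the single candidate 9. So r1c4=9.
Step 26. [r4c8∈{2,7}] col 8 places 2 nowhere but r4c8. So r4c8=2.
Step 27. [r7c8∈{1,7}] col 8 places 7 nowhere but r7c8. So r7c8=7.
Step 28. [r2c7∈{3,7,9}] row 2 places 9 nowhere but r2c7 ⇒ r2c7=9.
Step 29. [r1c7∈{1,3}] in col 7, 3 fits only at r1c7. So r1c7=3.
Step 30. [r2c4∈{8}] only 8 remains possible at r2c4, so r2c4=8.
Step 31. [r2c1∈{2}] r2c1 is down to just 2, so r2c1=2.
Step 32. [r4c7∈{7}] only 7 remains possible at r4c7, so r4c7=7.
Step 33. [r5c5∈{9}] r5c5 has the single candidate 9, so r5c5=9.
Step 34. [r3c6∈{5}] r3c6's peers cover all but 5 ⇒ r3c6=5.
Step 35. [r8c6∈{6}] r8c6 has the single candidate 6, so r8c6=6.
Step 36. [r7c3∈{6}] only 6 remains possible at r7c3 ⇒ r7c3=6.
Step 37. [r4c2∈{4}] only 4 remains possible at r4c2. So r4c2=4.
Step 38. [r7c7∈{1}] r7c7's peers cover all but 1. So r7c7=1.
Step 39. [r2c2∈{3}] r2c2's peers cover all but 3 ⇒ r2c2=3.
Step 40. [r8c7∈{2}] only 2 remains possible at r8c7, so r8c7=2.
Step 41. [r7c5∈{4}] nothing but 4 survives at r7c5. So r7c5=4.
Step 42. [r1c8∈{1}] only 1 remains possible at r1c8, so r1c8=1.
Step 43. [r3c5∈{3}] only 3 remains possible at r3c5, so r3c5=3.
Step 44. [r9c2∈{9}] only 9 remains possible at r9c2, so r9c2=9.
Step 45. [r5c8∈{3}] r5c8's peers cover all but 3. So r5c8=3.
Step 46. [r7c2∈{8}] r7c2 is down to just 8, so r7c2=8.
Step 47. [r4c4∈{6}] nothing but 6 survives at r4c4 ⇒ r4c4=6.
Step 48. [r2c9∈{7}] nothing but 7 survives at r2c9 ⇒ r2c9=7.
Step 49. [r1c6∈{4}] only 4 remains possible at r1c6 ⇒ r1c6=4.
Step 50. [r6c7∈{5}] r6c7 is down to just 5 ⇒ r6c7=5.

Answer: 8 5 7 9 2 4 3 1 6 / 2 3 4 8 6 1 9 5 7 / 6 1 9 7 3 5 4 8 2 / 9 4 8 6 5 3 7 2 1 / 7 6 5 1 9 2 8 3 4 / 1 2 3 4 7 8 5 6 9 / 5 8 6 2 4 9 1 7 3 / 4 7 1 3 8 6 2 9 5 / 3 9 2 5 1 7 6 4 8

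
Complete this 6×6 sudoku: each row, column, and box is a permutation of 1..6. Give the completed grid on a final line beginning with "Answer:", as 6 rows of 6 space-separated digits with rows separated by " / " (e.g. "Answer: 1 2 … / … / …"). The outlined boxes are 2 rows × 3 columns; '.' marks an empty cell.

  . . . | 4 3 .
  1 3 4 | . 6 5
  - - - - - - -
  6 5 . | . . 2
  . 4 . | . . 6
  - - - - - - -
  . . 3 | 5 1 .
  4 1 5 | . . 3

Step 1. [r5c1∈{2}] r5c1's peers cover all but 2, so r5c1=2.
Step 2. [r3c4∈{1,3}] r3c4 is the only open cell in row 3 admitting 3 ⇒ r3c4=3.
Step 3. [r4c3∈{1,2}] in row 4, 2 fits only at r4c3. So r4c3=2.
Step 4. [r2c4∈{2}] only 2 remains possible at r2c4. So r2c4=2.
Step 5. [r1c3∈{6}] r1c3 has the single candidate 6. So r1c3=6.
Step 6. [r5c2∈{6}] r5c2 is down to just 6, so r5c2=6.
Step 7. [r3c3∈{1}] only 1 remains possible at r3c3 ⇒ r3c3=1.
Step 8. [r3c5∈{4}] nothing but 4 survives at r3c5 ⇒ r3c5=4.
Step 9. [r6c5∈{2}] r6c5 has the single candidate 2. So r6c5=2.
Step 10. [r1c6∈{1}] r1c6 has the single candidate 1, so r1c6=1.
Step 11. [r1c1∈{5}] r1c1 is down to just 5 ⇒ r1c1=5.
Step 12. [r4c1∈{3}] r4c1 is down to just 3 ⇒ r4c1=3.
Step 13. [r1c2∈{2}] only 2 remains possible at r1c2 ⇒ r1c2=2.
Step 14. [r4c5∈{5}] r4c5's peers cover all but 5 ⇒ r4c5=5.
Step 15. [r4c4∈{1}] r4c4's peers cover all but 1 ⇒ r4c4=1.
Step 16. [r5c6∈{4}] only 4 remains possible at r5c6, so r5c6=4.
Step 17. [r6c4∈{6}] nothing but 6 survives at r6c4. So r6c4=6.

Answer: 5 2 6 4 3 1 / 1 3 4 2 6 5 / 6 5 1 3 4 2 / 3 4 2 1 5 6 / 2 6 3 5 1 4 / 4 1 5 6 2 3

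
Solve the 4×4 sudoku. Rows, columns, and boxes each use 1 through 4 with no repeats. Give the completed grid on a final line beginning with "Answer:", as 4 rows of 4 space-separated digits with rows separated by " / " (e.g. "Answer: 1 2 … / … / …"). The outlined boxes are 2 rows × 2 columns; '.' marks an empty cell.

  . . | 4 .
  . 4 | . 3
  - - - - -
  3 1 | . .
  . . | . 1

Step 1. [r1c4∈{2}] r1c4 has the single candidate 2. So r1c4=2.
Step 2. [r2c1∈{1,2}] across row 2, 2 lands solely at r2c1, so r2c1=2.
Step 3. [r4c3∈{2,3}] across row 4, 3 lands solely at r4c3. So r4c3=3.
Step 4. [r1c2∈{3}] only 3 remains possible at r1c2, so r1c2=3.
Step 5. [r4c2∈{2}] only 2 remains possible at r4c2, so r4c2=2.
Step 6. [r3c4∈{4}] only 4 remains possible at r3c4, so r3c4=4.
Step 7. [r1c1∈{1}] nothing but 1 survives at r1c1 ⇒ r1c1=1.
Step 8. [r4c1∈{4}] only 4 remains possible at r4c1 ⇒ r4c1=4.
Step 9. [r3c3∈{2}] only 2 remains possible at r3c3, so r3c3=2.
Step 10. [r2c3∈{1}] r2c3's peers cover all but 1. So r2c3=1.

Answer: 1 3 4 2 / 2 4 1 3 / 3 1 2 4 / 4 2 3 1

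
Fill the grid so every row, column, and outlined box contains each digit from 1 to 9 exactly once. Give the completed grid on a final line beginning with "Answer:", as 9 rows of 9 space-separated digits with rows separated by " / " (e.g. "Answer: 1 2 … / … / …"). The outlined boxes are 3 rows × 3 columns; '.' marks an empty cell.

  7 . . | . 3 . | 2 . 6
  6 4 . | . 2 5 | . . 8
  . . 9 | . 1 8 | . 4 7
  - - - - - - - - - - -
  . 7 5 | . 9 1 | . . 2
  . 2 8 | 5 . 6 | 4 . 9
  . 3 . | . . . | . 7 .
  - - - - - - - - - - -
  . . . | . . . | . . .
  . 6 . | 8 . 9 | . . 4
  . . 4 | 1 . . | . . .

Step 1. [r5c8∈{1,3}] 3 has one home in row 5: r5c8 ⇒ r5c8=3.
Step 2. [r1c3∈{1}] r1c3 has the single candidate 1 ⇒ r1c3=1.
Step 3. [r7c2∈{1,5,8,9}] across col 2, 1 lands solely at r7c2 ⇒ r7c2=1.
Step 4. [r9c2∈{5,8,9}] 9 has one home in col 2: r9c2. So r9c2=9.
Step 5. [r3c1∈{2,3,5}] 2 has one home in row 3: r3c1. So r3c1=2.
Step 6. [r3c7∈{3,5}] 3 has one home in row 3: r3c7. So r3c7=3.
Step 7. [r1c8∈{5,9}] in box 3, 5 fits only at r1c8 ⇒ r1c8=5.
Step 8. [r5c5∈{7}] r5c5 is down to just 7. So r5c5=7.
Step 9. [r8c5∈{5}] r8c5's peers cover all but 5 ⇒ r8c5=5.
Step 10. [r8c1∈{3}] only 3 remains possible at r8c1. So r8c1=3.
Step 11. [r9c5∈{6}] only 6 remains possible at r9c5 ⇒ r9c5=6.
Step 12. [r6c9∈{1,5}] r6c9 is the only open cell in col 9 admitting 1, so r6c9=1.
Step 13. [r6c7∈{5,6,8}] r6c7 is the only open cell in row 6 admitting 5. So r6c7=5.
Step 14. [r7c5∈{4}] nothing but 4 survives at r7c5. So r7c5=4.
Step 15. [r4c1∈{4}] r4c1 is down to just 4. So r4c1=4.
Step 16. [r2c4∈{7,9}] in row 2, 7 fits only at r2c4, so r2c4=7.
Step 17. [r1c6∈{4}] r1c6 is down to just 4, so r1c6=4.
Step 18. [r6c6∈{2}] r6c6 has the single candidate 2 ⇒ r6c6=2.
Step 19. [r9c8∈{2,8}] across row 9, 2 lands solely at r9c8. So r9c8=2.
Step 20. [r7c4∈{2,3}] r7c4 is the only open cell in col 4 admitting 2, so r7c4=2.
Step 21. [r7c3∈{7}] only 7 remains possible at r7c3 ⇒ r7c3=7.
Step 22. [r9c6∈{3,7}] across col 6, 7 lands solely at r9c6 ⇒ r9c6=7.
Step 23. [r9c7∈{8}] r9c7 has the single candidate 8 ⇒ r9c7=8.
Step 24. [r4c7∈{6}] r4c7's peers cover all but 6, so r4c7=6.
Step 25. [r9c1∈{5}] r9c1's peers cover all but 5 ⇒ r9c1=5.
Step 26. [r8c8∈{1}] r8c8's peers cover all but 1 ⇒ r8c8=1.
Step 27. [r2c8∈{9}] nothing but 9 survives at r2c8. So r2c8=9.
Step 28. [r7c6∈{3}] r7c6 has the single candidate 3, so r7c6=3.
Step 29. [r2c3∈{3}] only 3 remains possible at r2c3 ⇒ r2c3=3.
Step 30. [r4c8∈{8}] r4c8 is down to just 8, so r4c8=8.
Step 31. [r8c3∈{2}] r8c3 has the single candidate 2, so r8c3=2.
Step 32. [r6c4∈{4}] r6c4 is down to just 4. So r6c4=4.
Step 33. [r7c8∈{6}] nothing but 6 survives at r7c8. So r7c8=6.
Step 34. [r6c5∈{8}] r6c5 is down to just 8. So r6c5=8.
Step 35. [r8c7∈{7}] r8c7 has the single candidate 7. So r8c7=7.
Step 36. [r3c4∈{6}] r3c4 is down to just 6, so r3c4=6.
Step 37. [r5c1∈{1}] r5c1 is down to just 1 ⇒ r5c1=1.
Step 38. [r7c9∈{5}] r7c9 has the single candidate 5, so r7c9=5.
Step 39. [r4c4∈{3}] only 3 remains possible at r4c4 ⇒ r4c4=3.
Step 40. [r6c3∈{6}] nothing but 6 survives at r6c3 ⇒ r6c3=6.
Step 41. [r1c2∈{8}] r1c2's peers cover all but 8 ⇒ r1c2=8.
Step 42. [r3c2∈{5}] r3c2 has the single candidate 5 ⇒ r3c2=5.
Step 43. [r6c1∈{9}] r6c1's peers cover all but 9, so r6c1=9.
Step 44. [r7c1∈{8}] r7c1's peers cover all but 8, so r7c1=8.
Step 45. [r7c7∈{9}] r7c7 is down to just 9, so r7c7=9.
Step 46. [r2c7∈{1}] only 1 remains possible at r2c7. So r2c7=1.
Step 47. [r9c9∈{3}] r9c9's peers cover all but 3, so r9c9=3.
Step 48. [r1c4∈{9}] r1c4 has the single candidate 9 ⇒ r1c4=9.

Answer: 7 8 1 9 3 4 2 5 6 / 6 4 3 7 2 5 1 9 8 / 2 5 9 6 1 8 3 4 7 / 4 7 5 3 9 1 6 8 2 / 1 2 8 5 7 6 4 3 9 / 9 3 6 4 8 2 5 7 1 / 8 1 7 2 4 3 9 6 5 / 3 6 2 8 5 9 7 1 4 / 5 9 4 1 6 7 8 2 3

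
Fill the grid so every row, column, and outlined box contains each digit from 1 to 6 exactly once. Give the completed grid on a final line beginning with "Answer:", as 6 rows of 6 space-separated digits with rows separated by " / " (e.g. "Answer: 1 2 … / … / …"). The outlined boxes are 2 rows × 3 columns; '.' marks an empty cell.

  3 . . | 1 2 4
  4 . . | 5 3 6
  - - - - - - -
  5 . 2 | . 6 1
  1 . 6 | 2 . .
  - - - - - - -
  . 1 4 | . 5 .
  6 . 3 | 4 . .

Step 1. [r3c4∈{3}] r3c4's peers cover all but 3 ⇒ r3c4=3.
Step 2. [r6c2∈{2,5}] row 6 places 5 nowhere but r6c2, so r6c2=5.
Step 3. [r3c2∈{4}] r3c2 has the single candidate 4. So r3c2=4.
Step 4. [r6c6∈{2}] r6c6 is down to just 2 ⇒ r6c6=2.
Step 5. [r5c6∈{3}] r5c6 has the single candidate 3, so r5c6=3.
Step 6. [r1c2∈{6}] nothing but 6 survives at r1c2, so r1c2=6.
Step 7. [r5c1∈{2}] r5c1 has the single candidate 2, so r5c1=2.
Step 8. [r4c5∈{4}] only 4 remains possible at r4c5 ⇒ r4c5=4.
Step 9. [r2c3∈{1}] only 1 remains possible at r2c3. So r2c3=1.
Step 10. [r2c2∈{2}] only 2 remains possible at r2c2. So r2c2=2.
Step 11. [r4c6∈{5}] r4c6's peers cover all but 5, so r4c6=5.
Step 12. [r4c2∈{3}] nothing but 3 survives at r4c2. So r4c2=3.
Step 13. [r5c4∈{6}] only 6 remains possible at r5c4 ⇒ r5c4=6.
Step 14. [r1c3∈{5}] nothing but 5 survives at r1c3. So r1c3=5.
Step 15. [r6c5∈{1}] r6c5 is down to just 1. So r6c5=1.

Answer: 3 6 5 1 2 4 / 4 2 1 5 3 6 / 5 4 2 3 6 1 / 1 3 6 2 4 5 / 2 1 4 6 5 3 / 6 5 3 4 1 2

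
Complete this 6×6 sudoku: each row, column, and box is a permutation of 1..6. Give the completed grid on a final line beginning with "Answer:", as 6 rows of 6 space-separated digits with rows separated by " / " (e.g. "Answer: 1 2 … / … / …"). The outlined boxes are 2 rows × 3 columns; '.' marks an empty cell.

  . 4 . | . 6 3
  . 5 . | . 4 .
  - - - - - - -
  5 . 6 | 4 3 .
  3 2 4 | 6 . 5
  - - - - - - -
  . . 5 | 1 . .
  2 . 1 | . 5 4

Step 1. [r6c2∈{3,6}] in row 6, 6 fits only at r6c2, so r6c2=6.
Step 2. [r2c6∈{1,2}] in box 2, 1 fits only at r2c6. So r2c6=1.
Step 3. [r2c4∈{2}] only 2 remains possible at r2c4. So r2c4=2.
Step 4. [r3c6∈{2}] r3c6 has the single candidate 2 ⇒ r3c6=2.
Step 5. [r3c2∈{1}] only 1 remains possible at r3c2. So r3c2=1.
Step 6. [r2c1∈{6}] only 6 remains possible at r2c1, so r2c1=6.
Step 7. [r1c4∈{5}] r1c4's peers cover all but 5. So r1c4=5.
Step 8. [r6c4∈{3}] only 3 remains possible at r6c4 ⇒ r6c4=3.
Step 9. [r4c5∈{1}] nothing but 1 survives at r4c5, so r4c5=1.
Step 10. [r5c2∈{3}] r5c2 is down to just 3 ⇒ r5c2=3.
Step 11. [r1c1∈{1}] r1c1's peers cover all but 1 ⇒ r1c1=1.
Step 12. [r2c3∈{3}] nothing but 3 survives at r2c3 ⇒ r2c3=3.
Step 13. [r1c3∈{2}] only 2 remains possible at r1c3. So r1c3=2.
Step 14. [r5c5∈{2}] r5c5's peers cover all but 2 ⇒ r5c5=2.
Step 15. [r5c6∈{6}] r5c6 is down to just 6. So r5c6=6.
Step 16. [r5c1∈{4}] r5c1 has the single candidate 4. So r5c1=4.

Answer: 1 4 2 5 6 3 / 6 5 3 2 4 1 / 5 1 6 4 3 2 / 3 2 4 6 1 5 / 4 3 5 1 2 6 / 2 6 1 3 5 4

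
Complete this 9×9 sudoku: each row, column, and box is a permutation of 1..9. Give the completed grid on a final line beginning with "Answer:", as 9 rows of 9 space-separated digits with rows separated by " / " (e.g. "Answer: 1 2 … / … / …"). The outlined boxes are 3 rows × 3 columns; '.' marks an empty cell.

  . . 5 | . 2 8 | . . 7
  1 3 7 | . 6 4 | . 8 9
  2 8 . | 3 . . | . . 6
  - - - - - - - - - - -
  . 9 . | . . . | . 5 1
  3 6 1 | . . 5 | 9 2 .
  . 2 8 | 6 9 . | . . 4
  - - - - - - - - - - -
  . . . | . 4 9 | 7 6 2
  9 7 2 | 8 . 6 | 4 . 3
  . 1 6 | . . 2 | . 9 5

Step 1. [r6c7∈{3}] r6c7 is down to just 3, so r6c7=3.
Step 2. [r1c7∈{1}] r1c7's peers cover all but 1. So r1c7=1.
Step 3. [r8c5∈{1,5}] across row 8, 5 lands solely at r8c5 ⇒ r8c5=5.
Step 4. [r9c4∈{7}] nothing but 7 survives at r9c4. So r9c4=7.
Step 5. [r5c5∈{7,8}] in row 5, 7 fits only at r5c5. So r5c5=7.
Step 6. [r4c3∈{4}] r4c3 is down to just 4 ⇒ r4c3=4.
Step 7. [r9c1∈{4,8}] row 9 places 4 nowhere but r9c1, so r9c1=4.
Step 8. [r6c1∈{5,7}] across row 6, 5 lands solely at r6c1 ⇒ r6c1=5.
Step 9. [r4c5∈{3,8}] in col 5, 8 fits only at r4c5 ⇒ r4c5=8.
Step 10. [r2c7∈{2,5}] in row 2, 2 fits only at r2c7 ⇒ r2c7=2.
Step 11. [r1c2∈{4}] r1c2's peers cover all but 4. So r1c2=4.
Step 12. [r6c6∈{1}] r6c6's peers cover all but 1, so r6c6=1.
Step 13. [r4c7∈{6}] r4c7's peers cover all but 6 ⇒ r4c7=6.
Step 14. [r2c4∈{5}] nothing but 5 survives at r2c4. So r2c4=5.
Step 15. [r1c4∈{9}] nothing but 9 survives at r1c4 ⇒ r1c4=9.
Step 16. [r9c7∈{8}] r9c7 is down to just 8. So r9c7=8.
Step 17. [r4c6∈{3}] r4c6 is down to just 3, so r4c6=3.
Step 18. [r3c7∈{5}] r3c7 has the single candidate 5. So r3c7=5.
Step 19. [r3c8∈{4}] r3c8 is down to just 4. So r3c8=4.
Step 20. [r9c5∈{3}] r9c5 is down to just 3 ⇒ r9c5=3.
Step 21. [r3c3∈{9}] nothing but 9 survives at r3c3. So r3c3=9.
Step 22. [r4c4∈{2}] r4c4 is down to just 2. So r4c4=2.
Step 23. [r3c5∈{1}] r3c5 has the single candidate 1, so r3c5=1.
Step 24. [r7c1∈{8}] r7c1's peers cover all but 8, so r7c1=8.
Step 25. [r7c3∈{3}] nothing but 3 survives at r7c3, so r7c3=3.
Step 26. [r3c6∈{7}] r3c6 is down to just 7. So r3c6=7.
Step 27. [r1c1∈{6}] only 6 remains possible at r1c1, so r1c1=6.
Step 28. [r7c4∈{1}] only 1 remains possible at r7c4, so r7c4=1.
Step 29. [r5c4∈{4}] nothing but 4 survives at r5c4. So r5c4=4.
Step 30. [r1c8∈{3}] r1c8 has the single candidate 3 ⇒ r1c8=3.
Step 31. [r6c8∈{7}] r6c8 is down to just 7 ⇒ r6c8=7.
Step 32. [r5c9∈{8}] r5c9 is down to just 8. So r5c9=8.
Step 33. [r4c1∈{7}] nothing but 7 survives at r4c1. So r4c1=7.
Step 34. [r8c8∈{1}] only 1 remains possible at r8c8. So r8c8=1.
Step 35. [r7c2∈{5}] r7c2 has the single candidate 5. So r7c2=5.

Answer: 6 4 5 9 2 8 1 3 7 / 1 3 7 5 6 4 2 8 9 / 2 8 9 3 1 7 5 4 6 / 7 9 4 2 8 3 6 5 1 / 3 6 1 4 7 5 9 2 8 / 5 2 8 6 9 1 3 7 4 / 8 5 3 1 4 9 7 6 2 / 9 7 2 8 5 6 4 1 3 / 4 1 6 7 3 2 8 9 5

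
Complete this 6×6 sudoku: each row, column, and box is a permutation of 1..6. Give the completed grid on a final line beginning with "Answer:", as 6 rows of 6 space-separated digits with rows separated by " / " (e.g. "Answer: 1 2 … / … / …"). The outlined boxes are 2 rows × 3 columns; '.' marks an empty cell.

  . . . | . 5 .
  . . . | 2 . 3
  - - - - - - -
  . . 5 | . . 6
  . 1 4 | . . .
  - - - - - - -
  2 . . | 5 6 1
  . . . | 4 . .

Step 1. [r3c1∈{3}] nothing but 3 survives at r3c1 ⇒ r3c1=3.
Step 2. [r6c5∈{2,3}] r6c5 is the only open cell in box 6 admitting 3 ⇒ r6c5=3.
Step 3. [r1c3∈{1,2,3,6}] 2 has one home in col 3: r1c3 ⇒ r1c3=2.
Step 4. [r3c5∈{1,2,4}] row 3 places 4 nowhere but r3c5, so r3c5=4.
Step 5. [r2c5∈{1}] r2c5 has the single candidate 1 ⇒ r2c5=1.
Step 6. [r2c3∈{6}] r2c3 has the single candidate 6, so r2c3=6.
Step 7. [r5c2∈{3,4}] in row 5, 4 fits only at r5c2. So r5c2=4.
Step 8. [r2c1∈{4,5}] r2c1 is the only open cell in row 2 admitting 4 ⇒ r2c1=4.
Step 9. [r6c1∈{1,5,6}] r6c1 is the only open cell in col 1 admitting 5, so r6c1=5.
Step 10. [r6c6∈{2}] r6c6's peers cover all but 2, so r6c6=2.
Step 11. [r3c2∈{2}] r3c2 has the single candidate 2 ⇒ r3c2=2.
Step 12. [r3c4∈{1}] nothing but 1 survives at r3c4, so r3c4=1.
Step 13. [r2c2∈{5}] r2c2 has the single candidate 5 ⇒ r2c2=5.
Step 14. [r1c1∈{1}] r1c1's peers cover all but 1. So r1c1=1.
Step 15. [r4c6∈{5}] r4c6's peers cover all but 5 ⇒ r4c6=5.
Step 16. [r4c5∈{2}] nothing but 2 survives at r4c5, so r4c5=2.
Step 17. [r6c2∈{6}] r6c2 has the single candidate 6. So r6c2=6.
Step 18. [r1c4∈{6}] r1c4 has the single candidate 6 ⇒ r1c4=6.
Step 19. [r6c3∈{1}] r6c3 is down to just 1, so r6c3=1.
Step 20. [r5c3∈{3}] r5c3's peers cover all but 3. So r5c3=3.
Step 21. [r1c2∈{3}] r1c2 has the single candidate 3. So r1c2=3.
Step 22. [r4c4∈{3}] r4c4 has the single candidate 3 ⇒ r4c4=3.
Step 23. [r1c6∈{4}] nothing but 4 survives at r1c6. So r1c6=4.
Step 24. [r4c1∈{6}] only 6 remains possible at r4c1 ⇒ r4c1=6.

Answer: 1 3 2 6 5 4 / 4 5 6 2 1 3 / 3 2 5 1 4 6 / 6 1 4 3 2 5 / 2 4 3 5 6 1 / 5 6 1 4 3 2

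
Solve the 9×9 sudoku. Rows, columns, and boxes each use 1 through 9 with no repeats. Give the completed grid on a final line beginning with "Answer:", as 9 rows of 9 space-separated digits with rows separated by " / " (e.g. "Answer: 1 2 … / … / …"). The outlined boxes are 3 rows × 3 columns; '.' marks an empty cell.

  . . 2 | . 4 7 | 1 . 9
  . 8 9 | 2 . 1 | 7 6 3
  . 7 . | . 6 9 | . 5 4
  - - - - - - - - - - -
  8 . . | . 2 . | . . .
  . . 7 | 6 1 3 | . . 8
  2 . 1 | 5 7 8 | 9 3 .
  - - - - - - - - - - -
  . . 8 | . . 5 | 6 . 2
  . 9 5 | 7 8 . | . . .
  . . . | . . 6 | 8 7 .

Step 1. [r6c2∈{4,6}] r6c2 is the only open cell in row 6 admitting 4. So r6c2=4.
Step 2. [r3c3∈{3}] r3c3 has the single candidate 3. So r3c3=3.
Step 3. [r8c9∈{1}] r8c9's peers cover all but 1 ⇒ r8c9=1.
Step 4. [r8c8∈{4}] r8c8's peers cover all but 4, so r8c8=4.
Step 5. [r4c2∈{3,5,6}] row 4 places 3 nowhere but r4c2 ⇒ r4c2=3.
Step 6. [r7c2∈{1}] only 1 remains possible at r7c2, so r7c2=1.
Step 7. [r4c4∈{4,9}] r4c4 is the only open cell in row 4 admitting 9. So r4c4=9.
Step 8. [r5c2∈{5}] nothing but 5 survives at r5c2. So r5c2=5.
Step 9. [r2c1∈{4,5}] row 2 places 4 nowhere but r2c1, so r2c1=4.
Step 10. [r9c1∈{3}] only 3 remains possible at r9c1 ⇒ r9c1=3.
Step 11. [r5c7∈{2,4}] row 5 places 4 nowhere but r5c7, so r5c7=4.
Step 12. [r1c4∈{3,8}] across row 1, 3 lands solely at r1c4 ⇒ r1c4=3.
Step 13. [r4c9∈{5,6,7}] row 4 places 7 nowhere but r4c9 ⇒ r4c9=7.
Step 14. [r9c4∈{1,4}] row 9 places 1 nowhere but r9c4 ⇒ r9c4=1.
Step 15. [r1c1∈{5,6}] across row 1, 5 lands solely at r1c1. So r1c1=5.
Step 16. [r7c5∈{3,9}] 3 has one home in row 7: r7c5, so r7c5=3.
Step 17. [r3c7∈{2}] nothing but 2 survives at r3c7. So r3c7=2.
Step 18. [r9c3∈{4}] only 4 remains possible at r9c3 ⇒ r9c3=4.
Step 19. [r8c1∈{6}] r8c1's peers cover all but 6 ⇒ r8c1=6.
Step 20. [r2c5∈{5}] r2c5 is down to just 5. So r2c5=5.
Step 21. [r9c5∈{9}] r9c5 has the single candidate 9 ⇒ r9c5=9.
Step 22. [r4c8∈{1}] r4c8's peers cover all but 1. So r4c8=1.
Step 23. [r3c1∈{1}] only 1 remains possible at r3c1, so r3c1=1.
Step 24. [r7c4∈{4}] nothing but 4 survives at r7c4 ⇒ r7c4=4.
Step 25. [r4c7∈{5}] r4c7's peers cover all but 5, so r4c7=5.
Step 26. [r5c8∈{2}] r5c8 is down to just 2 ⇒ r5c8=2.
Step 27. [r9c2∈{2}] r9c2 is down to just 2 ⇒ r9c2=2.
Step 28. [r7c8∈{9}] r7c8 is down to just 9. So r7c8=9.
Step 29. [r6c9∈{6}] nothing but 6 survives at r6c9. So r6c9=6.
Step 30. [r1c8∈{8}] r1c8 has the single candidate 8 ⇒ r1c8=8.
Step 31. [r4c3∈{6}] r4c3 is down to just 6. So r4c3=6.
Step 32. [r8c6∈{2}] r8c6's peers cover all but 2. So r8c6=2.
Step 33. [r1c2∈{6}] r1c2 is down to just 6 ⇒ r1c2=6.
Step 34. [r9c9∈{5}] r9c9 has the single candidate 5. So r9c9=5.
Step 35. [r7c1∈{7}] only 7 remains possible at r7c1 ⇒ r7c1=7.
Step 36. [r8c7∈{3}] r8c7 has the single candidate 3, so r8c7=3.
Step 37. [r4c6∈{4}] only 4 remains possible at r4c6 ⇒ r4c6=4.
Step 38. [r3c4∈{8}] r3c4 has the single candidate 8. So r3c4=8.
Step 39. [r5c1∈{9}] nothing but 9 survives at r5c1 ⇒ r5c1=9.

Answer: 5 6 2 3 4 7 1 8 9 / 4 8 9 2 5 1 7 6 3 / 1 7 3 8 6 9 2 5 4 / 8 3 6 9 2 4 5 1 7 / 9 5 7 6 1 3 4 2 8 / 2 4 1 5 7 8 9 3 6 / 7 1 8 4 3 5 6 9 2 / 6 9 5 7 8 2 3 4 1 / 3 2 4 1 9 6 8 7 5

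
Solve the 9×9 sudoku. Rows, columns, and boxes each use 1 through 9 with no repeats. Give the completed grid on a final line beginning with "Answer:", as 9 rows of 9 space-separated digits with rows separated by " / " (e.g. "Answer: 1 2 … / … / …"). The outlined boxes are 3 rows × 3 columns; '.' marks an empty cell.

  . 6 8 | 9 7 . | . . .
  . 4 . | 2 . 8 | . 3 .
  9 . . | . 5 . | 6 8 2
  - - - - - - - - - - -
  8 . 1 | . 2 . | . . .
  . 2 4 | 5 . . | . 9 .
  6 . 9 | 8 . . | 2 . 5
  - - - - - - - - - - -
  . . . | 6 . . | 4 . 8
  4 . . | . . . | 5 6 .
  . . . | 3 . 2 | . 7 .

Step 1. [r1c7∈{1}] r1c7 has the single candidate 1, so r1c7=1.
Step 2. [r7c6∈{1,5,7,9}] col 6 places 5 nowhere but r7c6, so r7c6=5.
Step 3. [r8c9∈{1,3,9}] in box 9, 3 fits only at r8c9. So r8c9=3.
Step 4. [r4c8∈{4}] r4c8 is down to just 4, so r4c8=4.
Step 5. [r4c4∈{7}] r4c4's peers cover all but 7 ⇒ r4c4=7.
Step 6. [r8c4∈{1}] nothing but 1 survives at r8c4. So r8c4=1.
Step 7. [r6c2∈{3,7}] in row 6, 7 fits only at r6c2. So r6c2=7.
Step 8. [r5c1∈{3}] nothing but 3 survives at r5c1, so r5c1=3.
Step 9. [r3c3∈{3,7}] across row 3, 7 lands solely at r3c3. So r3c3=7.
Step 10. [r1c6∈{3,4}] r1c6 is the only open cell in row 1 admitting 3 ⇒ r1c6=3.
Step 11. [r7c5∈{9}] only 9 remains possible at r7c5, so r7c5=9.
Step 12. [r6c8∈{1}] nothing but 1 survives at r6c8. So r6c8=1.
Step 13. [r2c3∈{5}] r2c3 has the single candidate 5. So r2c3=5.
Step 14. [r2c1∈{1}] r2c1 is down to just 1, so r2c1=1.
Step 15. [r9c7∈{9}] nothing but 9 survives at r9c7. So r9c7=9.
Step 16. [r9c5∈{4,8}] across row 9, 4 lands solely at r9c5 ⇒ r9c5=4.
Step 17. [r9c2∈{1,5,8}] across row 9, 8 lands solely at r9c2. So r9c2=8.
Step 18. [r5c5∈{1,6}] r5c5 is the only open cell in col 5 admitting 1. So r5c5=1.
Step 19. [r7c3∈{2,3}] col 3 places 3 nowhere but r7c3, so r7c3=3.
Step 20. [r4c9∈{6}] r4c9 has the single candidate 6. So r4c9=6.
Step 21. [r5c9∈{7}] nothing but 7 survives at r5c9 ⇒ r5c9=7.
Step 22. [r8c3∈{2}] r8c3's peers cover all but 2, so r8c3=2.
Step 23. [r3c6∈{1,4}] in row 3, 1 fits only at r3c6. So r3c6=1.
Step 24. [r9c1∈{5}] r9c1 is down to just 5 ⇒ r9c1=5.
Step 25. [r2c7∈{7}] nothing but 7 survives at r2c7, so r2c7=7.
Step 26. [r6c5∈{3}] r6c5 is down to just 3, so r6c5=3.
Step 27. [r7c2∈{1}] only 1 remains possible at r7c2. So r7c2=1.
Step 28. [r8c6∈{7}] r8c6 is down to just 7 ⇒ r8c6=7.
Step 29. [r7c8∈{2}] r7c8 has the single candidate 2. So r7c8=2.
Step 30. [r5c6∈{6}] only 6 remains possible at r5c6. So r5c6=6.
Step 31. [r9c3∈{6}] r9c3 is down to just 6. So r9c3=6.
Step 32. [r4c7∈{3}] r4c7 is down to just 3. So r4c7=3.
Step 33. [r6c6∈{4}] nothing but 4 survives at r6c6. So r6c6=4.
Step 34. [r2c9∈{9}] r2c9's peers cover all but 9, so r2c9=9.
Step 35. [r2c5∈{6}] r2c5 has the single candidate 6, so r2c5=6.
Step 36. [r8c5∈{8}] only 8 remains possible at r8c5 ⇒ r8c5=8.
Step 37. [r9c9∈{1}] r9c9 is down to just 1. So r9c9=1.
Step 38. [r4c6∈{9}] r4c6's peers cover all but 9 ⇒ r4c6=9.
Step 39. [r7c1∈{7}] r7c1's peers cover all but 7, so r7c1=7.
Step 40. [r1c9∈{4}] nothing but 4 survives at r1c9, so r1c9=4.
Step 41. [r1c8∈{5}] r1c8's peers cover all but 5 ⇒ r1c8=5.
Step 42. [r3c4∈{4}] r3c4's peers cover all but 4, so r3c4=4.
Step 43. [r1c1∈{2}] r1c1 is down to just 2 ⇒ r1c1=2.
Step 44. [r3c2∈{3}] only 3 remains possible at r3c2, so r3c2=3.
Step 45. [r8c2∈{9}] only 9 remains possible at r8c2 ⇒ r8c2=9.
Step 46. [r4c2∈{5}] only 5 remains possible at r4c2, so r4c2=5.
Step 47. [r5c7∈{8}] only 8 remains possible at r5c7. So r5c7=8.

Answer: 2 6 8 9 7 3 1 5 4 / 1 4 5 2 6 8 7 3 9 / 9 3 7 4 5 1 6 8 2 / 8 5 1 7 2 9 3 4 6 / 3 2 4 5 1 6 8 9 7 / 6 7 9 8 3 4 2 1 5 / 7 1 3 6 9 5 4 2 8 / 4 9 2 1 8 7 5 6 3 / 5 8 6 3 4 2 9 7 1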